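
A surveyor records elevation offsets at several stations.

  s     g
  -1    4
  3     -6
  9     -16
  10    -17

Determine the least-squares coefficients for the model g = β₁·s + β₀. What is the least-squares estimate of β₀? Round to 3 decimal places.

β₀ = 1.149

The normal system MᵀM·[β₁, β₀]ᵀ = Mᵀg is [[191, 21]; [21, 4]]·[β₁, β₀]ᵀ = [-336, -35]ᵀ.
det = 191·4 − 21² = 323.
β₁ = ((-336)·4 − 21·(-35))/323 = -609/323; β₀ = (191·(-35) − 21·(-336))/323 = 371/323.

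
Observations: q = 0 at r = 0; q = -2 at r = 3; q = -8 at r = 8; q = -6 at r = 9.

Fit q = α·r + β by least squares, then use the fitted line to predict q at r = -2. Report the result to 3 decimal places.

q̂ = 1.704

The normal equations are: 154·α + 20·β = -124;  20·α + 4·β = -16.
Eliminating β: 4·(row 1) − 20·(row 2) gives 216·α = 4·(-124) − 20·(-16) = -176, so α = -22/27.
Then β = ((-16) − 20·(-22/27))/4 = 2/27.
At r = -2: q̂ = (-22/27)·(-2) + (2/27)·(1) = 46/27.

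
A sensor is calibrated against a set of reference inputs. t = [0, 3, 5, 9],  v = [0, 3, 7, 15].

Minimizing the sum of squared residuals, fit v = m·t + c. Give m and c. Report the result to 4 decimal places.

m = 1.7018, c = -0.9825

The normal system MᵀM·[m, c]ᵀ = Mᵀv is [[115, 17]; [17, 4]]·[m, c]ᵀ = [179, 25]ᵀ.
Eliminating c: 4·(row 1) − 17·(row 2) gives 171·m = 4·179 − 17·25 = 291, so m = 97/57.
Then c = (25 − 17·(97/57))/4 = -56/57.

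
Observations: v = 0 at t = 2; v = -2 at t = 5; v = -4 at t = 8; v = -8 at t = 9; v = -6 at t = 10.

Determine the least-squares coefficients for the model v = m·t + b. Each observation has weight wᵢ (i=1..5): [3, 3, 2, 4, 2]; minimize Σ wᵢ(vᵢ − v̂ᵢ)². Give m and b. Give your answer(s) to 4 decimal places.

Normal-equation sums: Σwᵢ·t·t = 739, Σwᵢ·t = 93, Σwᵢ·1 = 14.
For AᵀWv: Σwᵢ·t·v = -502, Σwᵢ·v = -58.
AᵀWA·[m, b]ᵀ = AᵀWv becomes [[739, 93]; [93, 14]]·[m, b]ᵀ = [-502, -58]ᵀ.
det = 739·14 − 93² = 1697.
m = ((-502)·14 − 93·(-58))/1697 = -1634/1697; b = (739·(-58) − 93·(-502))/1697 = 3824/1697.

m = -0.9629, b = 2.2534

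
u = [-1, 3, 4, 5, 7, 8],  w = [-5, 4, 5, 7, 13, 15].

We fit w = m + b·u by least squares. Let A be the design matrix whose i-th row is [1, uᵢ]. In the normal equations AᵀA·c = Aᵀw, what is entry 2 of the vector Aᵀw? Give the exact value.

Entry 2 ↔ basis u, so (Aᵀw)_{2} = Σᵢ (u)·wᵢ = (-1)·(-5) + (3)·(4) + (4)·(5) + (5)·(7) + (7)·(13) + (8)·(15) = 283.

283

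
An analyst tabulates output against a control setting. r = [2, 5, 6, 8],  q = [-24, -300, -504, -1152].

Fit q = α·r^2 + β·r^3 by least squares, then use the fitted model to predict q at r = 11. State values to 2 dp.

q̂ = -2904.00

From the data, Σr^2·r^2 = 6033, Σr^2·r^3 = 43701, Σr^3·r^3 = 324489.
And Σr^2·q = -99468, Σr^3·q = -736380.
Eliminating β: 324489·(row 1) − 43701·(row 2) gives 47864736·α = 324489·(-99468) − 43701·(-736380) = -95729472, so α = -2.
Then β = ((-736380) − 43701·(-2))/324489 = -2.
At r = 11: q̂ = (-2)·(121) + (-2)·(1331) = -2904.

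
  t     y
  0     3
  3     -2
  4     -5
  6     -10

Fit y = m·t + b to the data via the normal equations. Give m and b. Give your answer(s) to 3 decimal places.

m = -2.160, b = 3.520

AᵀA·[m, b]ᵀ = Aᵀy reads: 61·m + 13·b = -86;  13·m + 4·b = -14.
(Σt·t = 61, Σt = 13, Σ1 = 4, Σt·y = -86, Σy = -14.)
Eliminating b: 4·(row 1) − 13·(row 2) gives 75·m = 4·(-86) − 13·(-14) = -162, so m = -54/25.
Then b = ((-14) − 13·(-54/25))/4 = 88/25.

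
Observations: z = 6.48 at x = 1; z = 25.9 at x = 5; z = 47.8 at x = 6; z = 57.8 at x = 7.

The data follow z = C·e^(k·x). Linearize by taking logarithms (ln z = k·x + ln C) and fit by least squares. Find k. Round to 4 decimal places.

Taking logs, ln z = k·x + ln C, so regress ln z on x.
Σx = 19.0000, Σ(x)² = 111.0000, Σln z = 13.0470, Σx·ln z = 69.7410.
Equations: 111.0000·k + 19.0000·ln C = 69.7410;  19.0000·k + 4·ln C = 13.0470.
Slope k = (n·Σx·ln z − Σx·Σln z)/(n·Σ(x)² − (Σx)²) = (4·69.7410 − 19.0000·13.0470)/83.0000 = 0.37435; ln C = (Σln z − k·Σx)/n = 1.48356.

k = 0.3744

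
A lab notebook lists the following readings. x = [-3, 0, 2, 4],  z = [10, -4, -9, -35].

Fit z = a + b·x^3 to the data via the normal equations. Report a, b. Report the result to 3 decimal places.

Forming AᵀA = [[4, 45]; [45, 4889]] and Aᵀz = [-38, -2582]ᵀ gives AᵀA·[a, b]ᵀ = Aᵀz.
det = 4·4889 − 45² = 17531.
a = ((-38)·4889 − 45·(-2582))/17531 = -69592/17531; b = (4·(-2582) − 45·(-38))/17531 = -8618/17531.

a = -3.970, b = -0.492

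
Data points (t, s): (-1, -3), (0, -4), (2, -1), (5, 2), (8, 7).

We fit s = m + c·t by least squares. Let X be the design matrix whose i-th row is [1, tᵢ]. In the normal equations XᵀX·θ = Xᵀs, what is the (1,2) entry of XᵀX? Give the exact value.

Row 1 ↔ basis 1, column 2 ↔ basis t, so (XᵀX)_{1,2} = Σᵢ t = (1)·(-1) + (1)·(0) + (1)·(2) + (1)·(5) + (1)·(8) = 14.

14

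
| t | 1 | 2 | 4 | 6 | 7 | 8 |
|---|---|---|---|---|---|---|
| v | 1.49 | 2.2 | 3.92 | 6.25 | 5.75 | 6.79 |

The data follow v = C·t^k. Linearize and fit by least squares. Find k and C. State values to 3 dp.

k = 0.755, C = 1.416

Taking logs, ln v = k·ln t + ln C, so regress ln v on ln t.
AᵀA = [[13.7233, 7.8966]; [7.8966, 6]], rhs = [13.1107, 8.0506]ᵀ  (here Σln t = 7.8966, Σ(ln t)² = 13.7233, Σln v = 8.0506, Σln t·ln v = 13.1107).
Δ = 13.7233·6 − (7.8966)² = 19.9843; k = (13.1107·6 − 7.8966·8.0506)/19.9843 = 0.75523, ln C = (13.7233·8.0506 − 7.8966·13.1107)/19.9843 = 0.34781, so C = exp(0.34781) = 1.41597.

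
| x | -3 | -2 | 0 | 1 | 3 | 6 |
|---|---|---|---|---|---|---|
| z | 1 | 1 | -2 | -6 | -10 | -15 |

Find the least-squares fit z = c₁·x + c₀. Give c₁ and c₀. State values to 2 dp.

c₁ = -1.92, c₀ = -3.57

Entries of AᵀA: Σx·x = 59, Σx = 5, Σ1 = 6.
For Aᵀz: Σx·z = -131, Σz = -31.
AᵀA·[c₁, c₀]ᵀ = Aᵀz becomes [[59, 5]; [5, 6]]·[c₁, c₀]ᵀ = [-131, -31]ᵀ.
Δ = 59·6 − 5² = 329.
c₁ = ((-131)·6 − 5·(-31))/329 = -631/329; c₀ = (59·(-31) − 5·(-131))/329 = -1174/329.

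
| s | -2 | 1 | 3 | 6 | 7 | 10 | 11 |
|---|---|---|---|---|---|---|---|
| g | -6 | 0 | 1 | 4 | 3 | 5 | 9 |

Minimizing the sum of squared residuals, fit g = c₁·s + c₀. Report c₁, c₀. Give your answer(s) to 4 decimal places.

c₁ = 0.9396, c₀ = -2.5466

Forming AᵀA = [[320, 36]; [36, 7]] and Aᵀg = [209, 16]ᵀ gives AᵀA·[c₁, c₀]ᵀ = Aᵀg.
Determinant 320·7 − 36² = 944.
c₁ = (209·7 − 36·16)/944 = 887/944; c₀ = (320·16 − 36·209)/944 = -601/236.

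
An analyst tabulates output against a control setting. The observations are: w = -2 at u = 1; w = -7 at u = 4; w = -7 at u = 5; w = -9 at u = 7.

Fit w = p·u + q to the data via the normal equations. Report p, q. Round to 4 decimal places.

p = -1.1600, q = -1.3200

Setting ∂/∂p … = 0 gives: 91·p + 17·q = -128;  17·p + 4·q = -25.
(Σu·u = 91, Σu = 17, Σ1 = 4, Σu·w = -128, Σw = -25.)
Δ = 91·4 − 17² = 75.
p = ((-128)·4 − 17·(-25))/75 = -29/25; q = (91·(-25) − 17·(-128))/75 = -33/25.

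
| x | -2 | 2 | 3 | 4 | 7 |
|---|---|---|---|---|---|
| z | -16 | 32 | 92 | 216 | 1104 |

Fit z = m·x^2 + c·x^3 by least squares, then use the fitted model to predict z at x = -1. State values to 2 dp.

ẑ = -1.49

AᵀA·[m, c]ᵀ = Aᵀz reads: 2770·m + 18074·c = 58444;  18074·m + 122602·c = 395364.
Δ = 2770·122602 − 18074² = 12938064.
m = (58444·122602 − 18074·395364)/12938064 = 1221397/808629; c = (2770·395364 − 18074·58444)/12938064 = 2427589/808629.
At x = -1: ẑ = (1221397/808629)·(1) + (2427589/808629)·(-1) = -402064/269543.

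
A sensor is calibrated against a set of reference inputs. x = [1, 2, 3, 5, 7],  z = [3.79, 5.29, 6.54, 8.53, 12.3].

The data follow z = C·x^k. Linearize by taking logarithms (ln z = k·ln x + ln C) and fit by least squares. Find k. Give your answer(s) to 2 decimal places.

Let Y = ln z. Fitting Y = k·ln x + ln C by least squares:
Σln x = 5.3471, Σ(ln x)² = 8.0643, Σln z = 9.5293, Σln x·ln z = 11.5512.
Normal system: [[8.0643, 5.3471]; [5.3471, 5]]·[k, ln C]ᵀ = [11.5512, 9.5293]ᵀ.
Slope k = (n·Σln x·ln z − Σln x·Σln z)/(n·Σ(ln x)² − (Σln x)²) = (5·11.5512 − 5.3471·9.5293)/11.7297 = 0.57988; ln C = (Σln z − k·Σln x)/n = 1.28573.

k = 0.58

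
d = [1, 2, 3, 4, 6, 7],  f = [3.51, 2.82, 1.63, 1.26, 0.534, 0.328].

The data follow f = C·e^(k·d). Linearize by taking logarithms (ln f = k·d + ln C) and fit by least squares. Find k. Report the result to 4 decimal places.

k = -0.3994

Taking logs, ln f = k·d + ln C, so regress ln f on d.
Σd = 23.0000, Σ(d)² = 115.0000, Σln f = 1.2699, Σd·ln f = -5.8481.
Equations: 115.0000·k + 23.0000·ln C = -5.8481;  23.0000·k + 6·ln C = 1.2699.
Slope k = (n·Σd·ln f − Σd·Σln f)/(n·Σ(d)² − (Σd)²) = (6·-5.8481 − 23.0000·1.2699)/161.0000 = -0.39936; ln C = (Σln f − k·Σd)/n = 1.74254.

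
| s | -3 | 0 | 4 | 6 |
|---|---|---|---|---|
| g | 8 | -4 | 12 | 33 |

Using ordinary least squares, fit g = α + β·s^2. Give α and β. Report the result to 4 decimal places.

α = -3.0434, β = 1.0028

Compute the Gram sums: Σ1 = 4, Σs^2 = 61, Σs^2·s^2 = 1633.
For Xᵀg: Σg = 49, Σs^2·g = 1452.
Eliminating β: 1633·(row 1) − 61·(row 2) gives 2811·α = 1633·49 − 61·1452 = -8555, so α = -8555/2811.
Then β = (1452 − 61·(-8555/2811))/1633 = 2819/2811.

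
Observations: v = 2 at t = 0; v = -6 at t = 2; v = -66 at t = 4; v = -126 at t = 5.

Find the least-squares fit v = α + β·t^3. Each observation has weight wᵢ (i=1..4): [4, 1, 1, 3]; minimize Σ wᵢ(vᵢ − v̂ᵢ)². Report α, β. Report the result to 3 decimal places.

The normal system AᵀWA·[α, β]ᵀ = AᵀWv is [[9, 447]; [447, 51035]]·[α, β]ᵀ = [-442, -51522]ᵀ.
det = 9·51035 − 447² = 259506.
α = ((-442)·51035 − 447·(-51522))/259506 = 236432/129753; β = (9·(-51522) − 447·(-442))/259506 = -44354/43251.

α = 1.822, β = -1.026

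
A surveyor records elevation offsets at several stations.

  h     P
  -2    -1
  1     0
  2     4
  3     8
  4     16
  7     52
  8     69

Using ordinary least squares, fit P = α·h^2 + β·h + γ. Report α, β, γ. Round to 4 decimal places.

The normal system XᵀX·[α, β, γ]ᵀ = XᵀP is [[6867, 947, 147]; [947, 147, 23]; [147, 23, 7]]·[α, β, γ]ᵀ = [7304, 1014, 148]ᵀ.
Solving the 3×3 system (Gaussian elimination) gives α = 23999/23933, β = 5977/6838, γ = -133405/47866.

α = 1.0028, β = 0.8741, γ = -2.7871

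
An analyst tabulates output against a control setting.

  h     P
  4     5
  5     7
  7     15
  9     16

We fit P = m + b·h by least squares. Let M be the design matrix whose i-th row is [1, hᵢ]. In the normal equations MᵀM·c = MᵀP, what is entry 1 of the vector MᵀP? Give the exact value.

43

Entry 1 ↔ basis 1, so (MᵀP)_{1} = Σᵢ Pᵢ = (1)·(5) + (1)·(7) + (1)·(15) + (1)·(16) = 43.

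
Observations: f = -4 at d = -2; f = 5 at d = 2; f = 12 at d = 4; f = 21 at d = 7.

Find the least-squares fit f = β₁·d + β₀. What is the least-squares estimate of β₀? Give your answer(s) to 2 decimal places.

Sums needed: Σd·d = 73, Σd = 11, Σ1 = 4.
Moment sums: Σd·f = 213, Σf = 34.
MᵀM·[β₁, β₀]ᵀ = Mᵀf becomes [[73, 11]; [11, 4]]·[β₁, β₀]ᵀ = [213, 34]ᵀ.
det = 73·4 − 11² = 171.
β₁ = (213·4 − 11·34)/171 = 478/171; β₀ = (73·34 − 11·213)/171 = 139/171.

β₀ = 0.81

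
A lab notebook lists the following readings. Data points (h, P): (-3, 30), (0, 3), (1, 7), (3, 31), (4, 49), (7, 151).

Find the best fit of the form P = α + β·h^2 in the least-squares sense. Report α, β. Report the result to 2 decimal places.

α = 3.06, β = 3.01

Entries of MᵀM: Σ1 = 6, Σh^2 = 84, Σh^2·h^2 = 2820.
Right-hand side: ΣP = 271, Σh^2·P = 8739.
Determinant 6·2820 − 84² = 9864.
α = (271·2820 − 84·8739)/9864 = 1256/411; β = (6·8739 − 84·271)/9864 = 4945/1644.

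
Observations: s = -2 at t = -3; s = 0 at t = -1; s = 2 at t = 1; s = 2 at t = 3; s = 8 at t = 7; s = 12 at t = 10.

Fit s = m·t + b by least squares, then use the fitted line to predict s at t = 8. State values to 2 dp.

ŝ = 9.13

Normal-equation sums: Σt·t = 169, Σt = 17, Σ1 = 6.
And Σt·s = 190, Σs = 22.
MᵀM·[m, b]ᵀ = Mᵀs becomes [[169, 17]; [17, 6]]·[m, b]ᵀ = [190, 22]ᵀ.
Δ = 169·6 − 17² = 725.
m = (190·6 − 17·22)/725 = 766/725; b = (169·22 − 17·190)/725 = 488/725.
At t = 8: ŝ = (766/725)·(8) + (488/725)·(1) = 6616/725.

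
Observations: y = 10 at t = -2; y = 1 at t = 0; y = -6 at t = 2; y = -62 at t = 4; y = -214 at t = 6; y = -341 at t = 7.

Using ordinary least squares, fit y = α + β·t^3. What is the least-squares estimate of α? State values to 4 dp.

α = 1.7295

Compute the Gram sums: Σ1 = 6, Σt^3 = 623, Σt^3·t^3 = 168529.
And Σy = -612, Σt^3·y = -167283.
Normal equations: [[6, 623]; [623, 168529]]·[α, β]ᵀ = [-612, -167283]ᵀ.
det = 6·168529 − 623² = 623045.
α = ((-612)·168529 − 623·(-167283))/623045 = 1077561/623045; β = (6·(-167283) − 623·(-612))/623045 = -622422/623045.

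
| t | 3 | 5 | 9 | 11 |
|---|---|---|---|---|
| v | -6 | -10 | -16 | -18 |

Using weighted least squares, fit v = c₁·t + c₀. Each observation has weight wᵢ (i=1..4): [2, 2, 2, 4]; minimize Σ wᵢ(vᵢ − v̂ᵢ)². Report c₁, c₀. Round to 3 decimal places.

Entries of MᵀWM: Σwᵢ·t·t = 714, Σwᵢ·t = 78, Σwᵢ·1 = 10.
For MᵀWv: Σwᵢ·t·v = -1216, Σwᵢ·v = -136.
Δ = 714·10 − 78² = 1056.
c₁ = ((-1216)·10 − 78·(-136))/1056 = -97/66; c₀ = (714·(-136) − 78·(-1216))/1056 = -47/22.

c₁ = -1.470, c₀ = -2.136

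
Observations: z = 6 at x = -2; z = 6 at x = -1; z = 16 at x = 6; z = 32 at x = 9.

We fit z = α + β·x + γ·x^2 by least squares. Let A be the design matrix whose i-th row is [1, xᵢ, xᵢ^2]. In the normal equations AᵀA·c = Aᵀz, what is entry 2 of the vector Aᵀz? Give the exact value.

Entry 2 ↔ basis x, so (Aᵀz)_{2} = Σᵢ (x)·zᵢ = (-2)·(6) + (-1)·(6) + (6)·(16) + (9)·(32) = 366.

366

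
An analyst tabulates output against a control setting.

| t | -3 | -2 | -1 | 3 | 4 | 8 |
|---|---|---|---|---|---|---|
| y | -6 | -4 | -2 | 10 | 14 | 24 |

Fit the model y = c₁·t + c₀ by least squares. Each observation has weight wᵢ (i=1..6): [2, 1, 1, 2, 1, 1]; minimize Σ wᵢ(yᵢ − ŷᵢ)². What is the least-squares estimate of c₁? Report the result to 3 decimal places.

The normal system AᵀWA·[c₁, c₀]ᵀ = AᵀWy is [[121, 9]; [9, 8]]·[c₁, c₀]ᵀ = [354, 40]ᵀ.
det = 121·8 − 9² = 887.
c₁ = (354·8 − 9·40)/887 = 2472/887; c₀ = (121·40 − 9·354)/887 = 1654/887.

c₁ = 2.787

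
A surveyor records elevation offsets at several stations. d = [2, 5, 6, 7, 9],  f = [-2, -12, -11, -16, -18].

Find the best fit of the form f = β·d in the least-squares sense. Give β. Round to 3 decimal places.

β = -2.072

Compute the Gram sums: Σd·d = 195.
Right-hand side: Σd·f = -404.
Normal equations: [[195]]·[β]ᵀ = [-404]ᵀ.
Hence β = -404 / 195 ≈ -2.07179.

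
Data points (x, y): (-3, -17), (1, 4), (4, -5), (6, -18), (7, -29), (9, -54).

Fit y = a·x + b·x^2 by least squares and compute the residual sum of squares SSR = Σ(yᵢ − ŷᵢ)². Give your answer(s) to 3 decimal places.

Compute the Gram sums: Σx·x = 192, Σx·x^2 = 1326, Σx^2·x^2 = 10596.
And Σx·y = -762, Σx^2·y = -6672.
AᵀA·[a, b]ᵀ = Aᵀy becomes [[192, 1326]; [1326, 10596]]·[a, b]ᵀ = [-762, -6672]ᵀ.
det = 192·10596 − 1326² = 276156.
a = ((-762)·10596 − 1326·(-6672))/276156 = 21470/7671; b = (192·(-6672) − 1326·(-762))/276156 = -7517/7671.
Residuals: 552/2557, 5577/2557, -1321/2557, 1238/2557, -1472/2557, 471/2557; SSR = 14499/2557.

SSR = 5.670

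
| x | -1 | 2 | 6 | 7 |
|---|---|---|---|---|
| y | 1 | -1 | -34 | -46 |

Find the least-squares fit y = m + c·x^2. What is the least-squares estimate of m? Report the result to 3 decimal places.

m = 2.393

Sums needed: Σ1 = 4, Σx^2 = 90, Σx^2·x^2 = 3714.
Right-hand side: Σy = -80, Σx^2·y = -3481.
So AᵀA·[m, c]ᵀ = Aᵀy: [[4, 90]; [90, 3714]]·[m, c]ᵀ = [-80, -3481]ᵀ.
Δ = 4·3714 − 90² = 6756.
m = ((-80)·3714 − 90·(-3481))/6756 = 2695/1126; c = (4·(-3481) − 90·(-80))/6756 = -1681/1689.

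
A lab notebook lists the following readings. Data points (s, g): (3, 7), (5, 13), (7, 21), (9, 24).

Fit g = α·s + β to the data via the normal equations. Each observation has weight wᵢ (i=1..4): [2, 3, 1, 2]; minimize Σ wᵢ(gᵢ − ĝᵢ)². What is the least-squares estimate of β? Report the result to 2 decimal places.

β = -1.42

The normal system MᵀWM·[α, β]ᵀ = MᵀWg is [[304, 46]; [46, 8]]·[α, β]ᵀ = [816, 122]ᵀ.
Determinant 304·8 − 46² = 316.
α = (816·8 − 46·122)/316 = 229/79; β = (304·122 − 46·816)/316 = -112/79.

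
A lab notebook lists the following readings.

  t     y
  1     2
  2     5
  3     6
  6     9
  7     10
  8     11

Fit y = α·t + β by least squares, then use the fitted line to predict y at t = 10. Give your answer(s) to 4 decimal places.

The normal system AᵀA·[α, β]ᵀ = Aᵀy is [[163, 27]; [27, 6]]·[α, β]ᵀ = [242, 43]ᵀ.
Determinant 163·6 − 27² = 249.
α = (242·6 − 27·43)/249 = 97/83; β = (163·43 − 27·242)/249 = 475/249.
At t = 10: ŷ = (97/83)·(10) + (475/249)·(1) = 3385/249.

ŷ = 13.5944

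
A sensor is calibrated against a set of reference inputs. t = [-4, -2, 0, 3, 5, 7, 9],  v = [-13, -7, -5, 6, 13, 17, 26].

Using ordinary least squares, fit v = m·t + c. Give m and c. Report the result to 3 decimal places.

The normal system MᵀM·[m, c]ᵀ = Mᵀv is [[184, 18]; [18, 7]]·[m, c]ᵀ = [502, 37]ᵀ.
Eliminating c: 7·(row 1) − 18·(row 2) gives 964·m = 7·502 − 18·37 = 2848, so m = 712/241.
Then c = (37 − 18·(712/241))/7 = -557/241.

m = 2.954, c = -2.311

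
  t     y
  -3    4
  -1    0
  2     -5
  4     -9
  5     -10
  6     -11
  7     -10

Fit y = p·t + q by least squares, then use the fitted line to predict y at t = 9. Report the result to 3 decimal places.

ŷ = -15.262

MᵀM·[p, q]ᵀ = Mᵀy reads: 140·p + 20·q = -244;  20·p + 7·q = -41.
(Σt·t = 140, Σt = 20, Σ1 = 7, Σt·y = -244, Σy = -41.)
det = 140·7 − 20² = 580.
p = ((-244)·7 − 20·(-41))/580 = -222/145; q = (140·(-41) − 20·(-244))/580 = -43/29.
At t = 9: ŷ = (-222/145)·(9) + (-43/29)·(1) = -2213/145.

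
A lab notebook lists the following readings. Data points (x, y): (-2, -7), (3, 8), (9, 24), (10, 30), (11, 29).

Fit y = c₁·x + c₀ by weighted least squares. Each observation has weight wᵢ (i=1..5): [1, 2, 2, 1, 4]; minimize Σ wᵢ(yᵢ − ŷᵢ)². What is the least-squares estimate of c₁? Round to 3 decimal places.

c₁ = 2.769

Compute the Gram sums: Σwᵢ·x·x = 768, Σwᵢ·x = 76, Σwᵢ·1 = 10.
Right-hand side: Σwᵢ·x·y = 2070, Σwᵢ·y = 203.
So MᵀWM·[c₁, c₀]ᵀ = MᵀWy: [[768, 76]; [76, 10]]·[c₁, c₀]ᵀ = [2070, 203]ᵀ.
Determinant 768·10 − 76² = 1904.
c₁ = (2070·10 − 76·203)/1904 = 659/238; c₀ = (768·203 − 76·2070)/1904 = -177/238.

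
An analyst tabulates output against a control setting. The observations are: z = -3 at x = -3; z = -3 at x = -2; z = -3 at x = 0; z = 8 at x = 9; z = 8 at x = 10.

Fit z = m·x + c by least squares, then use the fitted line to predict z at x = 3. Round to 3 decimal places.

With design matrix A, AᵀA = [[194, 14]; [14, 5]] and Aᵀz = [167, 7]ᵀ.
Δ = 194·5 − 14² = 774.
m = (167·5 − 14·7)/774 = 737/774; c = (194·7 − 14·167)/774 = -490/387.
At x = 3: ẑ = (737/774)·(3) + (-490/387)·(1) = 1231/774.

ẑ = 1.590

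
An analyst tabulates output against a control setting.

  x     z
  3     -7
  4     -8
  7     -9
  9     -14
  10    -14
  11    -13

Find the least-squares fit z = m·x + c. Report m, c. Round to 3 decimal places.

With design matrix M, MᵀM = [[376, 44]; [44, 6]] and Mᵀz = [-525, -65]ᵀ.
Eliminating c: 6·(row 1) − 44·(row 2) gives 320·m = 6·(-525) − 44·(-65) = -290, so m = -29/32.
Then c = ((-65) − 44·(-29/32))/6 = -67/16.

m = -0.906, c = -4.188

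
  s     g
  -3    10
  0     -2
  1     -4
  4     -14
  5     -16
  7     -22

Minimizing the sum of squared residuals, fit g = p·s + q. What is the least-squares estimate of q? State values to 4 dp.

q = -0.6535

From the data, Σs·s = 100, Σs = 14, Σ1 = 6.
For Mᵀg: Σs·g = -324, Σg = -48.
Normal equations: [[100, 14]; [14, 6]]·[p, q]ᵀ = [-324, -48]ᵀ.
Eliminating q: 6·(row 1) − 14·(row 2) gives 404·p = 6·(-324) − 14·(-48) = -1272, so p = -318/101.
Then q = ((-48) − 14·(-318/101))/6 = -66/101.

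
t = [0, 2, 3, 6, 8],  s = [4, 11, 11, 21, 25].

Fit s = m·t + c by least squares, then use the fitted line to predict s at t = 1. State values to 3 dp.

ŝ = 7.029

AᵀA·[m, c]ᵀ = Aᵀs reads: 113·m + 19·c = 381;  19·m + 5·c = 72.
(Σt·t = 113, Σt = 19, Σ1 = 5, Σt·s = 381, Σs = 72.)
det = 113·5 − 19² = 204.
m = (381·5 − 19·72)/204 = 179/68; c = (113·72 − 19·381)/204 = 299/68.
At t = 1: ŝ = (179/68)·(1) + (299/68)·(1) = 239/34.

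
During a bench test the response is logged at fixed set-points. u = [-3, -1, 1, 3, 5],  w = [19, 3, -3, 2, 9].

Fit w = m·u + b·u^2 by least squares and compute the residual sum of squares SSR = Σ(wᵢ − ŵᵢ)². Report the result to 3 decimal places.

With design matrix A, AᵀA = [[45, 125]; [125, 789]] and Aᵀw = [-12, 414]ᵀ.
Eliminating b: 789·(row 1) − 125·(row 2) gives 19880·m = 789·(-12) − 125·414 = -61218, so m = -30609/9940.
Then b = (414 − 125·(-30609/9940))/789 = 2013/1988.
Residuals: 1612/2485, -5427/4970, -2319/2485, 10561/4970, -456/497; SSR = 38971/4970.

SSR = 7.841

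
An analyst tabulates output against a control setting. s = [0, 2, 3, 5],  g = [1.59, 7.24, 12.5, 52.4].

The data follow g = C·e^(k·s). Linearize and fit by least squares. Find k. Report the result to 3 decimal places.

With ln gᵢ as the transformed response and sᵢ as the regressor:
AᵀA = [[38.0000, 10.0000]; [10.0000, 4]], rhs = [31.3310, 8.9280]ᵀ  (here Σs = 10.0000, Σ(s)² = 38.0000, Σln g = 8.9280, Σs·ln g = 31.3310).
Solving (det = 52.0000): k = 0.69315, ln C = 0.49912.

k = 0.693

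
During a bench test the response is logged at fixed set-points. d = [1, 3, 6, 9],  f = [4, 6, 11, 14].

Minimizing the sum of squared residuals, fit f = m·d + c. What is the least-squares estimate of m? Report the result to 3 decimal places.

Setting ∂/∂m … = 0 gives: 127·m + 19·c = 214;  19·m + 4·c = 35.
(Σd·d = 127, Σd = 19, Σ1 = 4, Σd·f = 214, Σf = 35.)
Determinant 127·4 − 19² = 147.
m = (214·4 − 19·35)/147 = 191/147; c = (127·35 − 19·214)/147 = 379/147.

m = 1.299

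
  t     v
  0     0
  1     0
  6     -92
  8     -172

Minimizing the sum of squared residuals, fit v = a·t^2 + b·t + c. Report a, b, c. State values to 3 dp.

a = -3.081, b = 3.154, c = -0.031

Entries of XᵀX: Σt^2·t^2 = 5393, Σt^2·t = 729, Σt^2 = 101, Σt·t = 101, Σt = 15, Σ1 = 4.
Moment sums: Σt^2·v = -14320, Σt·v = -1928, Σv = -264.
Solving the 3×3 system (Gaussian elimination) gives a = -6991/2269, b = 7157/2269, c = -70/2269.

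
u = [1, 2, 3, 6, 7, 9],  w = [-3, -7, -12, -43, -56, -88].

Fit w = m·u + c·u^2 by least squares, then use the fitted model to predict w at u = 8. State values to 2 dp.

ŵ = -71.14

Forming AᵀA = [[180, 1324]; [1324, 10356]] and Aᵀw = [-1495, -11559]ᵀ gives AᵀA·[m, c]ᵀ = Aᵀw.
Eliminating c: 10356·(row 1) − 1324·(row 2) gives 111104·m = 10356·(-1495) − 1324·(-11559) = -178104, so m = -22263/13888.
Then c = ((-11559) − 1324·(-22263/13888))/10356 = -12655/13888.
At u = 8: ŵ = (-22263/13888)·(8) + (-12655/13888)·(64) = -123503/1736.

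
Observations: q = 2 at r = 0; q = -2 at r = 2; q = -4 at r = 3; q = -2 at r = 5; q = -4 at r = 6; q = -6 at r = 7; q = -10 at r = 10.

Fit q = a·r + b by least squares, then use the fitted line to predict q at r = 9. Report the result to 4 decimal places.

q̂ = -8.1271

From the data, Σr·r = 223, Σr = 33, Σ1 = 7.
For Xᵀq: Σr·q = -192, Σq = -26.
So XᵀX·[a, b]ᵀ = Xᵀq: [[223, 33]; [33, 7]]·[a, b]ᵀ = [-192, -26]ᵀ.
Determinant 223·7 − 33² = 472.
a = ((-192)·7 − 33·(-26))/472 = -243/236; b = (223·(-26) − 33·(-192))/472 = 269/236.
At r = 9: q̂ = (-243/236)·(9) + (269/236)·(1) = -959/118.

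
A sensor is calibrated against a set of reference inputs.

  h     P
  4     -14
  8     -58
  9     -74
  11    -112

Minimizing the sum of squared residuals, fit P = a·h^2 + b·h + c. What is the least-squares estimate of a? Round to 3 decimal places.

a = -1.000

With design matrix A, AᵀA = [[25554, 2636, 282]; [2636, 282, 32]; [282, 32, 4]] and AᵀP = [-23482, -2418, -258]ᵀ.
Solving the 3×3 system (Gaussian elimination) gives a = -1, b = 1, c = -2.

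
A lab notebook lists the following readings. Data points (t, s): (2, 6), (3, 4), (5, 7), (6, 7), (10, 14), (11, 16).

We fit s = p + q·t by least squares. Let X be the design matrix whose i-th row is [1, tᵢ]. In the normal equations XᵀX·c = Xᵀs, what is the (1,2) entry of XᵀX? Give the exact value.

37

Row 1 ↔ basis 1, column 2 ↔ basis t, so (XᵀX)_{1,2} = Σᵢ t = (1)·(2) + (1)·(3) + (1)·(5) + (1)·(6) + (1)·(10) + (1)·(11) = 37.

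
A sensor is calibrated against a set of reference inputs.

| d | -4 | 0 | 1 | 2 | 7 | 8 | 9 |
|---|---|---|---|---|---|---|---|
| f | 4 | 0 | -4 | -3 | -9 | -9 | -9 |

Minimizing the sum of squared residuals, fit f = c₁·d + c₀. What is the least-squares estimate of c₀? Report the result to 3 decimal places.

c₀ = -0.906

Forming MᵀM = [[215, 23]; [23, 7]] and Mᵀf = [-242, -30]ᵀ gives MᵀM·[c₁, c₀]ᵀ = Mᵀf.
Δ = 215·7 − 23² = 976.
c₁ = ((-242)·7 − 23·(-30))/976 = -251/244; c₀ = (215·(-30) − 23·(-242))/976 = -221/244.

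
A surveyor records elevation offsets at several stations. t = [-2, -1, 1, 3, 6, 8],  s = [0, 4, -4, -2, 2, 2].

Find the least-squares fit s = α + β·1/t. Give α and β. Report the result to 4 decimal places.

α = 0.4038, β = -3.3827

With design matrix M, MᵀM = [[6, 1/8]; [1/8, 1385/576]] and Mᵀs = [2, -97/12]ᵀ.
Eliminating β: (1385/576)·(row 1) − (1/8)·(row 2) gives (2767/192)·α = (1385/576)·2 − (1/8)·(-97/12) = 419/72, so α = 3352/8301.
Then β = ((-97/12) − (1/8)·(3352/8301))/(1385/576) = -9360/2767.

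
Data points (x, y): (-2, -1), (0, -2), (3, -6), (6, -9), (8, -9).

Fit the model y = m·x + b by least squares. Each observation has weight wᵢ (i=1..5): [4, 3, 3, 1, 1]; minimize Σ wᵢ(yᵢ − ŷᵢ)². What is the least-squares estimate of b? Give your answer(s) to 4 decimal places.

b = -2.6814

AᵀWA·[m, b]ᵀ = AᵀWy reads: 143·m + 15·b = -172;  15·m + 12·b = -46.
Determinant 143·12 − 15² = 1491.
m = ((-172)·12 − 15·(-46))/1491 = -458/497; b = (143·(-46) − 15·(-172))/1491 = -3998/1491.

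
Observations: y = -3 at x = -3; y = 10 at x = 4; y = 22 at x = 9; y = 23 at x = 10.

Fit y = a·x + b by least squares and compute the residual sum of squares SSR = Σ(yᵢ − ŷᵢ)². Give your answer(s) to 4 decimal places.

SSR = 1.7642

With design matrix A, AᵀA = [[206, 20]; [20, 4]] and Aᵀy = [477, 52]ᵀ.
Δ = 206·4 − 20² = 424.
a = (477·4 − 20·52)/424 = 217/106; b = (206·52 − 20·477)/424 = 293/106.
Residuals: 20/53, -101/106, 43/53, -25/106; SSR = 187/106.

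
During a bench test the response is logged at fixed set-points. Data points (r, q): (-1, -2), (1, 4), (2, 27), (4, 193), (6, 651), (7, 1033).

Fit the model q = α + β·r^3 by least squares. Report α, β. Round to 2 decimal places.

α = 1.40, β = 3.01

From the data, Σ1 = 6, Σr^3 = 631, Σr^3·r^3 = 168467.
Right-hand side: Σq = 1906, Σr^3·q = 507509.
MᵀM·[α, β]ᵀ = Mᵀq becomes [[6, 631]; [631, 168467]]·[α, β]ᵀ = [1906, 507509]ᵀ.
det = 6·168467 − 631² = 612641.
α = (1906·168467 − 631·507509)/612641 = 859923/612641; β = (6·507509 − 631·1906)/612641 = 1842368/612641.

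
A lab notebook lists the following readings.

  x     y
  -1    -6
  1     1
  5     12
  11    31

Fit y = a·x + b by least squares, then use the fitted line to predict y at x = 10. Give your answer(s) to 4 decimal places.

ŷ = 27.7857

From the data, Σx·x = 148, Σx = 16, Σ1 = 4.
Moment sums: Σx·y = 408, Σy = 38.
So AᵀA·[a, b]ᵀ = Aᵀy: [[148, 16]; [16, 4]]·[a, b]ᵀ = [408, 38]ᵀ.
Determinant 148·4 − 16² = 336.
a = (408·4 − 16·38)/336 = 64/21; b = (148·38 − 16·408)/336 = -113/42.
At x = 10: ŷ = (64/21)·(10) + (-113/42)·(1) = 389/14.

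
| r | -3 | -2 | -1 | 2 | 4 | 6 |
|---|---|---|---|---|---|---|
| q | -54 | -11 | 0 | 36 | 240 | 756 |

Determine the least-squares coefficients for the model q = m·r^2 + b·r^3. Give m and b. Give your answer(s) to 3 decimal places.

m = 3.022, b = 2.996

Forming XᵀX = [[1666, 8556]; [8556, 51610]] and Xᵀq = [30670, 180490]ᵀ gives XᵀX·[m, b]ᵀ = Xᵀq.
Determinant 1666·51610 − 8556² = 12777124.
m = (30670·51610 − 8556·180490)/12777124 = 9651565/3194281; b = (1666·180490 − 8556·30670)/12777124 = 9570955/3194281.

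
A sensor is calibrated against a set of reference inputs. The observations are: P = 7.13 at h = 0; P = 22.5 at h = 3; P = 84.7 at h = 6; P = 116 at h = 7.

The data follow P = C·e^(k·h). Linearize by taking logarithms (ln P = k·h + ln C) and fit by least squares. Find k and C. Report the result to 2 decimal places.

Taking logs, ln P = k·h + ln C, so regress ln P on h.
Σh = 16.0000, Σ(h)² = 94.0000, Σln P = 14.2705, Σh·ln P = 69.2504.
Equations: 94.0000·k + 16.0000·ln C = 69.2504;  16.0000·k + 4·ln C = 14.2705.
Slope k = (n·Σh·ln P − Σh·Σln P)/(n·Σ(h)² − (Σh)²) = (4·69.2504 − 16.0000·14.2705)/120.0000 = 0.40561; ln C = (Σln P − k·Σh)/n = 1.94520, so C = exp(1.94520) = 6.99504.

k = 0.41, C = 7.00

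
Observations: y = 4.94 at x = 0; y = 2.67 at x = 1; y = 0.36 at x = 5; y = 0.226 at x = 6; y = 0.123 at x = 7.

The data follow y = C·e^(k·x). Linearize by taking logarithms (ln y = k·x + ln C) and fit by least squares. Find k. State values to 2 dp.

k = -0.52

Taking logs, ln y = k·x + ln C, so regress ln y on x.
AᵀA = [[111.0000, 19.0000]; [19.0000, 5]], rhs = [-27.7185, -2.0250]ᵀ  (here Σx = 19.0000, Σ(x)² = 111.0000, Σln y = -2.0250, Σx·ln y = -27.7185).
Δ = 111.0000·5 − (19.0000)² = 194.0000; k = (-27.7185·5 − 19.0000·-2.0250)/194.0000 = -0.51607, ln C = (111.0000·-2.0250 − 19.0000·-27.7185)/194.0000 = 1.55606.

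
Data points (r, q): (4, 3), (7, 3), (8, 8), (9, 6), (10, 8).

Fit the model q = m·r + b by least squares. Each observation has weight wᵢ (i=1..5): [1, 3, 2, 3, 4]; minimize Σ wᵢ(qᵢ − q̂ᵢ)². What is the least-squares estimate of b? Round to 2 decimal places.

Normal-equation sums: Σwᵢ·r·r = 934, Σwᵢ·r = 108, Σwᵢ·1 = 13.
Right-hand side: Σwᵢ·r·q = 685, Σwᵢ·q = 78.
Eliminating b: 13·(row 1) − 108·(row 2) gives 478·m = 13·685 − 108·78 = 481, so m = 481/478.
Then b = (78 − 108·(481/478))/13 = -564/239.

b = -2.36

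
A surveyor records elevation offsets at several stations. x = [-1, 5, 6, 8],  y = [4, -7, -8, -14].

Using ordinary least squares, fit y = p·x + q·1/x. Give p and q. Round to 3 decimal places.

The normal system AᵀA·[p, q]ᵀ = Aᵀy is [[126, 4]; [4, 15601/14400]]·[p, q]ᵀ = [-199, -509/60]ᵀ.
Eliminating q: (15601/14400)·(row 1) − 4·(row 2) gives (96407/800)·p = (15601/14400)·(-199) − 4·(-509/60) = -2615959/14400, so p = -2615959/1735326.
Then q = ((-509/60) − 4·(-2615959/1735326))/(15601/14400) = -218320/96407.

p = -1.507, q = -2.265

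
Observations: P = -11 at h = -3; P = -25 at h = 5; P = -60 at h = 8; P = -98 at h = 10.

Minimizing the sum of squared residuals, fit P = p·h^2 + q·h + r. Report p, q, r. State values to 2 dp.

p = -1.00, q = 0.39, r = -0.93

Sums needed: Σh^2·h^2 = 14802, Σh^2·h = 1610, Σh^2 = 198, Σh·h = 198, Σh = 20, Σ1 = 4.
And Σh^2·P = -14364, Σh·P = -1552, ΣP = -194.
Inverting the 3×3 Gram matrix, [p, q, r]ᵀ = [-52869/52849, 20619/52849, -49256/52849]ᵀ.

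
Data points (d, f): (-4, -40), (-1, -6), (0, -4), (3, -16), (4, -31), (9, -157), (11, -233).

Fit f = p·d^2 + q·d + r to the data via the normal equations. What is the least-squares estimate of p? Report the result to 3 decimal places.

p = -2.015

Forming XᵀX = [[21796, 2086, 244]; [2086, 244, 22]; [244, 22, 7]] and Xᵀf = [-42196, -3982, -487]ᵀ gives XᵀX·[p, q, r]ᵀ = Xᵀf.
Inverting the 3×3 Gram matrix, [p, q, r]ᵀ = [-76236/37843, 133768/113529, -346681/113529]ᵀ.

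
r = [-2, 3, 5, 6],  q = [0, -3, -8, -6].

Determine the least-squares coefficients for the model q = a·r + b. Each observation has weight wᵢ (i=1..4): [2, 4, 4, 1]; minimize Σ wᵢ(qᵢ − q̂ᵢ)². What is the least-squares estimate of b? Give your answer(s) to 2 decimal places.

Forming MᵀWM = [[180, 34]; [34, 11]] and MᵀWq = [-232, -50]ᵀ gives MᵀWM·[a, b]ᵀ = MᵀWq.
det = 180·11 − 34² = 824.
a = ((-232)·11 − 34·(-50))/824 = -213/206; b = (180·(-50) − 34·(-232))/824 = -139/103.

b = -1.35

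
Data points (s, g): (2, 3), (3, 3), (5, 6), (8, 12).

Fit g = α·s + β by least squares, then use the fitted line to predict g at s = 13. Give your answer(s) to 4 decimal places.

The normal system XᵀX·[α, β]ᵀ = Xᵀg is [[102, 18]; [18, 4]]·[α, β]ᵀ = [141, 24]ᵀ.
det = 102·4 − 18² = 84.
α = (141·4 − 18·24)/84 = 11/7; β = (102·24 − 18·141)/84 = -15/14.
At s = 13: ĝ = (11/7)·(13) + (-15/14)·(1) = 271/14.

ĝ = 19.3571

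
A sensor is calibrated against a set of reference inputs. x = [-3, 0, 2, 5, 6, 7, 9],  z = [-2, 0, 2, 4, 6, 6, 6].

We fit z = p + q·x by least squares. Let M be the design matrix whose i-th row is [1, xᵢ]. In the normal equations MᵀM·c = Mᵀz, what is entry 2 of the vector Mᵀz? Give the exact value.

Entry 2 ↔ basis x, so (Mᵀz)_{2} = Σᵢ (x)·zᵢ = (-3)·(-2) + (0)·(0) + (2)·(2) + (5)·(4) + (6)·(6) + (7)·(6) + (9)·(6) = 162.

162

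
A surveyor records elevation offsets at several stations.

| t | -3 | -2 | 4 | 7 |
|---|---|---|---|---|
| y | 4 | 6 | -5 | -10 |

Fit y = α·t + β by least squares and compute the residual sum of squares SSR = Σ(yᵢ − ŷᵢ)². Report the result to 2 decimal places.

SSR = 6.37

Sums needed: Σt·t = 78, Σt = 6, Σ1 = 4.
Moment sums: Σt·y = -114, Σy = -5.
Δ = 78·4 − 6² = 276.
α = ((-114)·4 − 6·(-5))/276 = -71/46; β = (78·(-5) − 6·(-114))/276 = 49/46.
Residuals: -39/23, 85/46, 5/46, -6/23; SSR = 293/46.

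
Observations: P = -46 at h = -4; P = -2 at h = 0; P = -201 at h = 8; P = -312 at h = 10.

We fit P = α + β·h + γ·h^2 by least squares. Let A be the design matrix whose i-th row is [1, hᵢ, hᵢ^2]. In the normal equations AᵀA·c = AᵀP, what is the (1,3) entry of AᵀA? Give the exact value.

Row 1 ↔ basis 1, column 3 ↔ basis h^2, so (AᵀA)_{1,3} = Σᵢ h^2 = (1)·(16) + (1)·(0) + (1)·(64) + (1)·(100) = 180.

180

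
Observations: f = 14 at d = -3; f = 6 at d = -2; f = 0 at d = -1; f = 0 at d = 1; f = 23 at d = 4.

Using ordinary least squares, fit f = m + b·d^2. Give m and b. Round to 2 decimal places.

Forming MᵀM = [[5, 31]; [31, 355]] and Mᵀf = [43, 518]ᵀ gives MᵀM·[m, b]ᵀ = Mᵀf.
Eliminating b: 355·(row 1) − 31·(row 2) gives 814·m = 355·43 − 31·518 = -793, so m = -793/814.
Then b = (518 − 31·(-793/814))/355 = 1257/814.

m = -0.97, b = 1.54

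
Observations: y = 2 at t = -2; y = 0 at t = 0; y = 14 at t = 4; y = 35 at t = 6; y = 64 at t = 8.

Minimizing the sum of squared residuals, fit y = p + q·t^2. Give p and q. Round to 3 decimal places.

p = -1.379, q = 1.016

Compute the Gram sums: Σ1 = 5, Σt^2 = 120, Σt^2·t^2 = 5664.
And Σy = 115, Σt^2·y = 5588.
Normal equations: [[5, 120]; [120, 5664]]·[p, q]ᵀ = [115, 5588]ᵀ.
Determinant 5·5664 − 120² = 13920.
p = (115·5664 − 120·5588)/13920 = -40/29; q = (5·5588 − 120·115)/13920 = 707/696.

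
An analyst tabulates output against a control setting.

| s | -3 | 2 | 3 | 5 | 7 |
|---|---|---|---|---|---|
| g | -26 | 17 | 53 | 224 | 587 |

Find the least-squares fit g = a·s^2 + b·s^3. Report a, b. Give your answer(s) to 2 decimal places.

The normal equations are: 3204·a + 19964·b = 34674;  19964·a + 134796·b = 231610.
(Σs^2·s^2 = 3204, Σs^2·s^3 = 19964, Σs^3·s^3 = 134796, Σs^2·g = 34674, Σs^3·g = 231610.)
Δ = 3204·134796 − 19964² = 33325088.
a = (34674·134796 − 19964·231610)/33325088 = 1564202/1041409; b = (3204·231610 − 19964·34674)/33325088 = 3115419/2082818.

a = 1.50, b = 1.50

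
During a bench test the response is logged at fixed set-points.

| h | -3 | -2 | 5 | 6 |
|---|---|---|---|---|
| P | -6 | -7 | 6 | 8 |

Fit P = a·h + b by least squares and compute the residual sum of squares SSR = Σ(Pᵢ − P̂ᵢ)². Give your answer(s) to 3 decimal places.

SSR = 3.638

The normal equations are: 74·a + 6·b = 110;  6·a + 4·b = 1.
(Σh·h = 74, Σh = 6, Σ1 = 4, Σh·P = 110, ΣP = 1.)
Δ = 74·4 − 6² = 260.
a = (110·4 − 6·1)/260 = 217/130; b = (74·1 − 6·110)/260 = -293/130.
Residuals: 82/65, -183/130, -6/65, 31/130; SSR = 473/130.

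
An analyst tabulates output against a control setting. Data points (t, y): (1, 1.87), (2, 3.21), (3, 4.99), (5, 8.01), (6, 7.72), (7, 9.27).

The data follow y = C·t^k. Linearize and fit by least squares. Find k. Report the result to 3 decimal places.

k = 0.833

With ln yᵢ as the transformed response and ln tᵢ as the regressor:
XᵀX = [[11.2747, 7.1389]; [7.1389, 6]], rhs = [13.9182, 9.7509]ᵀ  (here Σln t = 7.1389, Σ(ln t)² = 11.2747, Σln y = 9.7509, Σln t·ln y = 13.9182).
Slope k = (n·Σln t·ln y − Σln t·Σln y)/(n·Σ(ln t)² − (Σln t)²) = (6·13.9182 − 7.1389·9.7509)/16.6845 = 0.83303; ln C = (Σln y − k·Σln t)/n = 0.63400.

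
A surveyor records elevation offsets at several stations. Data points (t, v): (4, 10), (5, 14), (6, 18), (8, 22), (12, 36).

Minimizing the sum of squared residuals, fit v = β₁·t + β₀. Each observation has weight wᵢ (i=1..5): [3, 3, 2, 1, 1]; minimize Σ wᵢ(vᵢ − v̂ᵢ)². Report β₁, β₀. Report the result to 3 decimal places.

β₁ = 3.180, β₀ = -2.164

Compute the Gram sums: Σwᵢ·t·t = 403, Σwᵢ·t = 59, Σwᵢ·1 = 10.
Right-hand side: Σwᵢ·t·v = 1154, Σwᵢ·v = 166.
AᵀWA·[β₁, β₀]ᵀ = AᵀWv becomes [[403, 59]; [59, 10]]·[β₁, β₀]ᵀ = [1154, 166]ᵀ.
Δ = 403·10 − 59² = 549.
β₁ = (1154·10 − 59·166)/549 = 194/61; β₀ = (403·166 − 59·1154)/549 = -132/61.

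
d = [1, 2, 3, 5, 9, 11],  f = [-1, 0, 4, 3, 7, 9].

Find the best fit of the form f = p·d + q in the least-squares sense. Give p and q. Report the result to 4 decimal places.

p = 0.9196, q = -1.0845

Compute the Gram sums: Σd·d = 241, Σd = 31, Σ1 = 6.
For Xᵀf: Σd·f = 188, Σf = 22.
Δ = 241·6 − 31² = 485.
p = (188·6 − 31·22)/485 = 446/485; q = (241·22 − 31·188)/485 = -526/485.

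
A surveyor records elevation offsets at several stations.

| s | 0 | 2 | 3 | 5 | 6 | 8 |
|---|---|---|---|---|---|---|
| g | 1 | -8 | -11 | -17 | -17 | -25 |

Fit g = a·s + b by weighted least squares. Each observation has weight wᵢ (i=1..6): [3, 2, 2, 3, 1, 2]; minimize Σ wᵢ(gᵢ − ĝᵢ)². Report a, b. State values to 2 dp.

Setting ∂/∂a … = 0 gives: 265·a + 47·b = -855;  47·a + 13·b = -153.
(Σwᵢ·s·s = 265, Σwᵢ·s = 47, Σwᵢ·1 = 13, Σwᵢ·s·g = -855, Σwᵢ·g = -153.)
Δ = 265·13 − 47² = 1236.
a = ((-855)·13 − 47·(-153))/1236 = -327/103; b = (265·(-153) − 47·(-855))/1236 = -30/103.

a = -3.17, b = -0.29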